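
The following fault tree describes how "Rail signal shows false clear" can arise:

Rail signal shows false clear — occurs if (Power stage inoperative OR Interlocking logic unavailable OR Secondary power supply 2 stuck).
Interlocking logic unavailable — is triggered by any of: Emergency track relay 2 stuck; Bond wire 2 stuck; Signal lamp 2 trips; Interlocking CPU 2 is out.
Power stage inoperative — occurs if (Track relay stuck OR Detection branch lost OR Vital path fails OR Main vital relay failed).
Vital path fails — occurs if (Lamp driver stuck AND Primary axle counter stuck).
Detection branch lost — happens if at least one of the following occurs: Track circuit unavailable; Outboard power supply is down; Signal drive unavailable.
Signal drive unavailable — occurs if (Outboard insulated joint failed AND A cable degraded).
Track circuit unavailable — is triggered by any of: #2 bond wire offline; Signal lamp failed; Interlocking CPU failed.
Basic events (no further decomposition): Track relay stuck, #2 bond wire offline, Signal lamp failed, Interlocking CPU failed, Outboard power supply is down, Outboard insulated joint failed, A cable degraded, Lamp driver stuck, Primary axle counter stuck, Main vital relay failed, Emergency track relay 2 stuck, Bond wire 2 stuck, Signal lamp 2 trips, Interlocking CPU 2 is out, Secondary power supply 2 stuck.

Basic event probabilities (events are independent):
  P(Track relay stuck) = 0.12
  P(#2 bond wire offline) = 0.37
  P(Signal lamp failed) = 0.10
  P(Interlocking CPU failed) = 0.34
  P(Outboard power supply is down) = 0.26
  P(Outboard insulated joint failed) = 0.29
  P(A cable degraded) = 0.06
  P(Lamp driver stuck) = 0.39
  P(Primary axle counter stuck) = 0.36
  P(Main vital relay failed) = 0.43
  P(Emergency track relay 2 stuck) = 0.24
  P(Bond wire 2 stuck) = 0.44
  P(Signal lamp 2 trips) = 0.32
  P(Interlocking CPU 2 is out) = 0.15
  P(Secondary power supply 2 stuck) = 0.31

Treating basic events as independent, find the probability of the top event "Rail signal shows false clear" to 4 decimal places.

0.9801

P(Track circuit unavailable) [OR] = 1 − (1−0.37) × (1−0.10) × (1−0.34) = 0.625780
P(Signal drive unavailable) [AND] = 0.29 × 0.06 = 0.017400
P(Detection branch lost) [OR] = 1 − (1−0.625780) × (1−0.26) × (1−0.017400) = 0.727896
P(Vital path fails) [AND] = 0.39 × 0.36 = 0.140400
P(Power stage inoperative) [OR] = 1 − (1−0.12) × (1−0.727896) × (1−0.140400) × (1−0.43) = 0.882675
P(Interlocking logic unavailable) [OR] = 1 − (1−0.24) × (1−0.44) × (1−0.32) × (1−0.15) = 0.754003
P(Rail signal shows false clear) [OR] = 1 − (1−0.882675) × (1−0.754003) × (1−0.31) = 0.980085
Rounded to 4 decimal places: P(Rail signal shows false clear) ≈ 0.9801.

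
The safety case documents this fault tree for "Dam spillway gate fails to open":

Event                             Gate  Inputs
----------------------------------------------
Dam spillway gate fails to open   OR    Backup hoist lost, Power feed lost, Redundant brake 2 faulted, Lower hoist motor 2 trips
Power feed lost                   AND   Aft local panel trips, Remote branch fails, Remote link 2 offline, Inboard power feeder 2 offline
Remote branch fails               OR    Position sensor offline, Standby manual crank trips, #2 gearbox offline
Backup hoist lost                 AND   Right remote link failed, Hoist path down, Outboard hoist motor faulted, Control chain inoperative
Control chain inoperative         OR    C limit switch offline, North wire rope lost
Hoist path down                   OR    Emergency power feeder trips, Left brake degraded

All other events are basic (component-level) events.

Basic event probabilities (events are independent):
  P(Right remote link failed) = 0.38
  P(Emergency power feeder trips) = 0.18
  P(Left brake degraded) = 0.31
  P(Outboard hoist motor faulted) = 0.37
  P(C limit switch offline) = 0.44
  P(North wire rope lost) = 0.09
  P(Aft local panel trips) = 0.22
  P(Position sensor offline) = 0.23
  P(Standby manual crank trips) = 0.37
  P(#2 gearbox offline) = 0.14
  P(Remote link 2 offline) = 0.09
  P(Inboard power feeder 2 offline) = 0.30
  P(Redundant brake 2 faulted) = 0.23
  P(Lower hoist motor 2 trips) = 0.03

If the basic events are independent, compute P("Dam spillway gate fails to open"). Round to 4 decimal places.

P(Hoist path down) [OR] = 1 − (1−0.18) × (1−0.31) = 0.434200
P(Control chain inoperative) [OR] = 1 − (1−0.44) × (1−0.09) = 0.490400
P(Backup hoist lost) [AND] = 0.38 × 0.434200 × 0.37 × 0.490400 = 0.029938
P(Remote branch fails) [OR] = 1 − (1−0.23) × (1−0.37) × (1−0.14) = 0.582814
P(Power feed lost) [AND] = 0.22 × 0.582814 × 0.09 × 0.30 = 0.003462
P(Dam spillway gate fails to open) [OR] = 1 − (1−0.029938) × (1−0.003462) × (1−0.23) × (1−0.03) = 0.277969
Rounded to 4 decimal places: P(Dam spillway gate fails to open) ≈ 0.2780.

0.2780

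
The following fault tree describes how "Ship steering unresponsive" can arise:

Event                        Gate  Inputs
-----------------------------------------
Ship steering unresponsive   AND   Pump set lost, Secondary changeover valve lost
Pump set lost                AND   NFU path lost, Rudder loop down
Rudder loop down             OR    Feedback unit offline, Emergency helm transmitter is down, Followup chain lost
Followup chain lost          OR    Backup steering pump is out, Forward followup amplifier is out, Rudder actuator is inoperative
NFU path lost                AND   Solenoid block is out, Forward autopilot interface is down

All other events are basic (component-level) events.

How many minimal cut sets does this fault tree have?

NFU path lost [AND]: one cut set from each child combined → 1 × 1 = 1 cut set(s).
Followup chain lost [OR]: union of children's cut sets → 3 cut set(s).
Rudder loop down [OR]: union of children's cut sets → 5 cut set(s).
Pump set lost [AND]: one cut set from each child combined → 1 × 5 = 5 cut set(s).
Ship steering unresponsive [AND]: one cut set from each child combined → 5 × 1 = 5 cut set(s).
Minimal cut sets: {Feedback unit offline, Forward autopilot interface is down, Secondary changeover valve lost, Solenoid block is out}; {Emergency helm transmitter is down, Forward autopilot interface is down, Secondary changeover valve lost, Solenoid block is out}; {Backup steering pump is out, Forward autopilot interface is down, Secondary changeover valve lost, Solenoid block is out}; {Forward autopilot interface is down, Forward followup amplifier is out, Secondary changeover valve lost, Solenoid block is out}; {Forward autopilot interface is down, Rudder actuator is inoperative, Secondary changeover valve lost, Solenoid block is out}.

5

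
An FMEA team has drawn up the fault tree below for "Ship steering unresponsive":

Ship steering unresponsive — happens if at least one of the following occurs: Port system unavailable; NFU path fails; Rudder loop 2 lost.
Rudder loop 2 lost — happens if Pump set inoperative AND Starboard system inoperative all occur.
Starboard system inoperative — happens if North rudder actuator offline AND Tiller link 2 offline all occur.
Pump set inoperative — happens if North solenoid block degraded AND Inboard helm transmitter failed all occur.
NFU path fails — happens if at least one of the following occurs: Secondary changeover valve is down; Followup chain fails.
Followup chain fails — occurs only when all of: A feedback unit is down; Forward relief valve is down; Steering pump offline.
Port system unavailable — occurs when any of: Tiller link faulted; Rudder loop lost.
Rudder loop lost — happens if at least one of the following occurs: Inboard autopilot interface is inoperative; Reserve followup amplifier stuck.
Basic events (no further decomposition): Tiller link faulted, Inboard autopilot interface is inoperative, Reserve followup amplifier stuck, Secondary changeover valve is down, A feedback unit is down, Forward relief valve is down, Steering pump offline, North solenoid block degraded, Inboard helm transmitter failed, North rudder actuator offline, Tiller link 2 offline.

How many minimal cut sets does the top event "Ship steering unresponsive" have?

6

Rudder loop lost [OR]: union of children's cut sets → 2 cut set(s).
Port system unavailable [OR]: union of children's cut sets → 3 cut set(s).
Followup chain fails [AND]: one cut set from each child combined → 1 × 1 × 1 = 1 cut set(s).
NFU path fails [OR]: union of children's cut sets → 2 cut set(s).
Pump set inoperative [AND]: one cut set from each child combined → 1 × 1 = 1 cut set(s).
Starboard system inoperative [AND]: one cut set from each child combined → 1 × 1 = 1 cut set(s).
Rudder loop 2 lost [AND]: one cut set from each child combined → 1 × 1 = 1 cut set(s).
Ship steering unresponsive [OR]: union of children's cut sets → 6 cut set(s).
Minimal cut sets: {Tiller link faulted}; {Inboard autopilot interface is inoperative}; {Reserve followup amplifier stuck}; {Secondary changeover valve is down}; {A feedback unit is down, Forward relief valve is down, Steering pump offline}; {Inboard helm transmitter failed, North rudder actuator offline, North solenoid block degraded, Tiller link 2 offline}.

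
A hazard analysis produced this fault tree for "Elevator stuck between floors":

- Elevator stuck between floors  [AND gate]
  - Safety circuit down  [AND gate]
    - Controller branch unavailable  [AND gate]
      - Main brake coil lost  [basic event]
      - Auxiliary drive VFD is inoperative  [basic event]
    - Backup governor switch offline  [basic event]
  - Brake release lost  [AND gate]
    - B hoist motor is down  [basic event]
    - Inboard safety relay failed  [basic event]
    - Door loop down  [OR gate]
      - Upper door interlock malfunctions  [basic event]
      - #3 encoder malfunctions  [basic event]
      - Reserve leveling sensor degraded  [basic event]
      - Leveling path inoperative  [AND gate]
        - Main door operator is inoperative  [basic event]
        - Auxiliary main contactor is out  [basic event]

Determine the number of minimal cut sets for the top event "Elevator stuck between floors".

Controller branch unavailable [AND]: one cut set from each child combined → 1 × 1 = 1 cut set(s).
Safety circuit down [AND]: one cut set from each child combined → 1 × 1 = 1 cut set(s).
Leveling path inoperative [AND]: one cut set from each child combined → 1 × 1 = 1 cut set(s).
Door loop down [OR]: union of children's cut sets → 4 cut set(s).
Brake release lost [AND]: one cut set from each child combined → 1 × 1 × 4 = 4 cut set(s).
Elevator stuck between floors [AND]: one cut set from each child combined → 1 × 4 = 4 cut set(s).
Minimal cut sets: {Auxiliary drive VFD is inoperative, B hoist motor is down, Backup governor switch offline, Inboard safety relay failed, Main brake coil lost, Upper door interlock malfunctions}; {#3 encoder malfunctions, Auxiliary drive VFD is inoperative, B hoist motor is down, Backup governor switch offline, Inboard safety relay failed, Main brake coil lost}; {Auxiliary drive VFD is inoperative, B hoist motor is down, Backup governor switch offline, Inboard safety relay failed, Main brake coil lost, Reserve leveling sensor degraded}; {Auxiliary drive VFD is inoperative, Auxiliary main contactor is out, B hoist motor is down, Backup governor switch offline, Inboard safety relay failed, Main brake coil lost, Main door operator is inoperative}.

4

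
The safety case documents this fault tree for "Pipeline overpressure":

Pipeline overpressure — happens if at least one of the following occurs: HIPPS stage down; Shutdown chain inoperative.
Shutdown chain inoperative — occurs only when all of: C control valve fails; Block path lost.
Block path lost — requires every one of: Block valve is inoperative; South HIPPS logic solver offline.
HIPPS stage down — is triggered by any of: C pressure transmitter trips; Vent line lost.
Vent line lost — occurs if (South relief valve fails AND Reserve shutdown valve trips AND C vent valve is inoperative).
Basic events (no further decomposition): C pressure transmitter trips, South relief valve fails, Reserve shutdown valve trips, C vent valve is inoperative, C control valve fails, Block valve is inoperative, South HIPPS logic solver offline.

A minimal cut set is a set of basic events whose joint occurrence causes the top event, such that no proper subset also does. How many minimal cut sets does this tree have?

Vent line lost [AND]: one cut set from each child combined → 1 × 1 × 1 = 1 cut set(s).
HIPPS stage down [OR]: union of children's cut sets → 2 cut set(s).
Block path lost [AND]: one cut set from each child combined → 1 × 1 = 1 cut set(s).
Shutdown chain inoperative [AND]: one cut set from each child combined → 1 × 1 = 1 cut set(s).
Pipeline overpressure [OR]: union of children's cut sets → 3 cut set(s).
Minimal cut sets: {C pressure transmitter trips}; {C vent valve is inoperative, Reserve shutdown valve trips, South relief valve fails}; {Block valve is inoperative, C control valve fails, South HIPPS logic solver offline}.

3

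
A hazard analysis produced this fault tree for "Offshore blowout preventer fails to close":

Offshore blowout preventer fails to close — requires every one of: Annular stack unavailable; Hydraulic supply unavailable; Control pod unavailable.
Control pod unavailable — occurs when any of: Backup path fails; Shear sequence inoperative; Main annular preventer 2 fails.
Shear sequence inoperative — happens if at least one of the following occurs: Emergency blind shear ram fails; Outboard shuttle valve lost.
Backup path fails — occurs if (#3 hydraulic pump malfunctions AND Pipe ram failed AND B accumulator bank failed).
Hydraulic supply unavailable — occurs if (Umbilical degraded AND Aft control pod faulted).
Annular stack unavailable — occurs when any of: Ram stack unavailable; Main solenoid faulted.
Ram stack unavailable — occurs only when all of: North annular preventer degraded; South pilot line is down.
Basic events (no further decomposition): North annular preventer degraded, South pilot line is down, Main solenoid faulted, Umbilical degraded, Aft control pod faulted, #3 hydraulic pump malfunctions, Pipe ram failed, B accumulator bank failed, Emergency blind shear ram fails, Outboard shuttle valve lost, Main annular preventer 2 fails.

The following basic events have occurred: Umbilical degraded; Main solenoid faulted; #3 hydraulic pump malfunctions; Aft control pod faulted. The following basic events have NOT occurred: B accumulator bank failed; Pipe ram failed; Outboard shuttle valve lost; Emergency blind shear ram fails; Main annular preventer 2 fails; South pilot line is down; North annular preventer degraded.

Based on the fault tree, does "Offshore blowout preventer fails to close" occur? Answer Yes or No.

Ram stack unavailable [AND]: North annular preventer degraded=not, South pilot line is down=not → not all inputs occur → does not occur.
Annular stack unavailable [OR]: Ram stack unavailable=not, Main solenoid faulted=occurs → at least one input occurs → occurs.
Hydraulic supply unavailable [AND]: Umbilical degraded=occurs, Aft control pod faulted=occurs → all inputs occur → occurs.
Backup path fails [AND]: #3 hydraulic pump malfunctions=occurs, Pipe ram failed=not, B accumulator bank failed=not → not all inputs occur → does not occur.
Shear sequence inoperative [OR]: Emergency blind shear ram fails=not, Outboard shuttle valve lost=not → no input occurs → does not occur.
Control pod unavailable [OR]: Backup path fails=not, Shear sequence inoperative=not, Main annular preventer 2 fails=not → no input occurs → does not occur.
Offshore blowout preventer fails to close [AND]: Annular stack unavailable=occurs, Hydraulic supply unavailable=occurs, Control pod unavailable=not → not all inputs occur → does not occur.

No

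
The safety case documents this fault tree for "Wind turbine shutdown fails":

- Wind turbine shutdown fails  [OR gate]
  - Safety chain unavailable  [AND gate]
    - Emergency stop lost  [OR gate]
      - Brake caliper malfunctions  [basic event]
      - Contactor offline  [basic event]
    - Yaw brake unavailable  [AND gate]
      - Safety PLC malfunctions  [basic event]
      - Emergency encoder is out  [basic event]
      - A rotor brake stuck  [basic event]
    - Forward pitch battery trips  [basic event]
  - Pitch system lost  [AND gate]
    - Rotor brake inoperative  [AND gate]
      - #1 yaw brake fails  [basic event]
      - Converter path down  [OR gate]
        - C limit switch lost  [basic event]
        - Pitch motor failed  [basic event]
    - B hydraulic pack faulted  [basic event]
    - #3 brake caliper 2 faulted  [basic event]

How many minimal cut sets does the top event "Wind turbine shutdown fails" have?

Emergency stop lost [OR]: union of children's cut sets → 2 cut set(s).
Yaw brake unavailable [AND]: one cut set from each child combined → 1 × 1 × 1 = 1 cut set(s).
Safety chain unavailable [AND]: one cut set from each child combined → 2 × 1 × 1 = 2 cut set(s).
Converter path down [OR]: union of children's cut sets → 2 cut set(s).
Rotor brake inoperative [AND]: one cut set from each child combined → 1 × 2 = 2 cut set(s).
Pitch system lost [AND]: one cut set from each child combined → 2 × 1 × 1 = 2 cut set(s).
Wind turbine shutdown fails [OR]: union of children's cut sets → 4 cut set(s).
Minimal cut sets: {A rotor brake stuck, Brake caliper malfunctions, Emergency encoder is out, Forward pitch battery trips, Safety PLC malfunctions}; {A rotor brake stuck, Contactor offline, Emergency encoder is out, Forward pitch battery trips, Safety PLC malfunctions}; {#1 yaw brake fails, #3 brake caliper 2 faulted, B hydraulic pack faulted, C limit switch lost}; {#1 yaw brake fails, #3 brake caliper 2 faulted, B hydraulic pack faulted, Pitch motor failed}.

4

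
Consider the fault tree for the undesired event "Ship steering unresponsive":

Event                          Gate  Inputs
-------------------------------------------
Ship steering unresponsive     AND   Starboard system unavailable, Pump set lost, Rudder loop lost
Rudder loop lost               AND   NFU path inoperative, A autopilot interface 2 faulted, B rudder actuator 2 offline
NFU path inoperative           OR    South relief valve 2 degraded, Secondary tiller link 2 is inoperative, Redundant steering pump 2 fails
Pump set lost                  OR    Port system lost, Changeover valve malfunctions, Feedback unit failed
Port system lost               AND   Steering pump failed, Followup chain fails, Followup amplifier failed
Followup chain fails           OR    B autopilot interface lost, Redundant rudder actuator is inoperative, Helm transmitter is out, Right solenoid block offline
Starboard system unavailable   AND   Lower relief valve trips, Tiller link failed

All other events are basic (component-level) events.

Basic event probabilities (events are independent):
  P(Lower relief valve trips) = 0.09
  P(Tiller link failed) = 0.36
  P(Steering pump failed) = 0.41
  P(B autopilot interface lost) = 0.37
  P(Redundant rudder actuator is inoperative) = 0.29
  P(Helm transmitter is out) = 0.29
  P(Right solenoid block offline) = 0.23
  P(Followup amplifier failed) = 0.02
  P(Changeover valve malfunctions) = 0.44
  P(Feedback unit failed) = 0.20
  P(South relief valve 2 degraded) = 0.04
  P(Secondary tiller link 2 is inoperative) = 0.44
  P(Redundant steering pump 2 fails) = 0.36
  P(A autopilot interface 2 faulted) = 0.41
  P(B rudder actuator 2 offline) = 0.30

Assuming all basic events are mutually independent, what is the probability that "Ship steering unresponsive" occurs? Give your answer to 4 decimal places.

P(Starboard system unavailable) [AND] = 0.09 × 0.36 = 0.032400
P(Followup chain fails) [OR] = 1 − (1−0.37) × (1−0.29) × (1−0.29) × (1−0.23) = 0.755461
P(Port system lost) [AND] = 0.41 × 0.755461 × 0.02 = 0.006195
P(Pump set lost) [OR] = 1 − (1−0.006195) × (1−0.44) × (1−0.20) = 0.554775
P(NFU path inoperative) [OR] = 1 − (1−0.04) × (1−0.44) × (1−0.36) = 0.655936
P(Rudder loop lost) [AND] = 0.655936 × 0.41 × 0.30 = 0.080680
P(Ship steering unresponsive) [AND] = 0.032400 × 0.554775 × 0.080680 = 0.001450
Rounded to 4 decimal places: P(Ship steering unresponsive) ≈ 0.0015.

0.0015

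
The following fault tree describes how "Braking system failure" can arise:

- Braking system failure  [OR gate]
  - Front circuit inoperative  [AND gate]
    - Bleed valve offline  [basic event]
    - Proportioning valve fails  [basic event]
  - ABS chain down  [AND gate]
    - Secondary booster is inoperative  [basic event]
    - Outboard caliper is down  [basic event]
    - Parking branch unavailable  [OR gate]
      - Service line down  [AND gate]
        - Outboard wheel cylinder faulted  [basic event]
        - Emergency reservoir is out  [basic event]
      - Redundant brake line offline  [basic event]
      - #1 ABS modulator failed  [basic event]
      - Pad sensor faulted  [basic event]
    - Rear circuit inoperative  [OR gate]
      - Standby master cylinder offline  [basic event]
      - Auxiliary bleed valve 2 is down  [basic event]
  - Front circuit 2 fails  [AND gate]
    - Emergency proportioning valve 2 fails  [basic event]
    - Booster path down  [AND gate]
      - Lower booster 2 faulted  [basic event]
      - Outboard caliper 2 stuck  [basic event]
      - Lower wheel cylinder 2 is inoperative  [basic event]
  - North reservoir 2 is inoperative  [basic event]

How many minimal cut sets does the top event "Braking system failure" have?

Front circuit inoperative [AND]: one cut set from each child combined → 1 × 1 = 1 cut set(s).
Service line down [AND]: one cut set from each child combined → 1 × 1 = 1 cut set(s).
Parking branch unavailable [OR]: union of children's cut sets → 4 cut set(s).
Rear circuit inoperative [OR]: union of children's cut sets → 2 cut set(s).
ABS chain down [AND]: one cut set from each child combined → 1 × 1 × 4 × 2 = 8 cut set(s).
Booster path down [AND]: one cut set from each child combined → 1 × 1 × 1 = 1 cut set(s).
Front circuit 2 fails [AND]: one cut set from each child combined → 1 × 1 = 1 cut set(s).
Braking system failure [OR]: union of children's cut sets → 11 cut set(s).

11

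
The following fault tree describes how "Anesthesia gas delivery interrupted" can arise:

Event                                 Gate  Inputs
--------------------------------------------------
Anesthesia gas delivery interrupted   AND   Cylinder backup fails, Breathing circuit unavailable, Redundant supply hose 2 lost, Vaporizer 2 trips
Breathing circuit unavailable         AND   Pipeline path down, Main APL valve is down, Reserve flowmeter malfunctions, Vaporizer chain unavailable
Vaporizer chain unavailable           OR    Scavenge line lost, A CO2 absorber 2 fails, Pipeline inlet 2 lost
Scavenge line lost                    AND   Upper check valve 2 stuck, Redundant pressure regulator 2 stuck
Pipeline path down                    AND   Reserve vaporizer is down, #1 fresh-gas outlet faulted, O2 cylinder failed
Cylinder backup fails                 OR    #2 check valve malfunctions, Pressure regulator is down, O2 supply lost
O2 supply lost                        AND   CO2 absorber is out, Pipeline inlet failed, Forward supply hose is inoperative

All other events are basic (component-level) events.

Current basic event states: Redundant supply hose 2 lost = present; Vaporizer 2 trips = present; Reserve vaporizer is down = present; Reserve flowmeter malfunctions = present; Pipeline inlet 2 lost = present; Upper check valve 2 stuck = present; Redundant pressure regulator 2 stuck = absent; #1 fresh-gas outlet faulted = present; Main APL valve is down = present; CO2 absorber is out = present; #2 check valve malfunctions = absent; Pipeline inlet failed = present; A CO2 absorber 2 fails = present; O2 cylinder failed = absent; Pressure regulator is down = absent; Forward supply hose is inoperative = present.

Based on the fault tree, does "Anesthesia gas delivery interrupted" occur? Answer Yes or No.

No

O2 supply lost [AND]: CO2 absorber is out=occurs, Pipeline inlet failed=occurs, Forward supply hose is inoperative=occurs → all inputs occur → occurs.
Cylinder backup fails [OR]: #2 check valve malfunctions=not, Pressure regulator is down=not, O2 supply lost=occurs → at least one input occurs → occurs.
Pipeline path down [AND]: Reserve vaporizer is down=occurs, #1 fresh-gas outlet faulted=occurs, O2 cylinder failed=not → not all inputs occur → does not occur.
Scavenge line lost [AND]: Upper check valve 2 stuck=occurs, Redundant pressure regulator 2 stuck=not → not all inputs occur → does not occur.
Vaporizer chain unavailable [OR]: Scavenge line lost=not, A CO2 absorber 2 fails=occurs, Pipeline inlet 2 lost=occurs → at least one input occurs → occurs.
Breathing circuit unavailable [AND]: Pipeline path down=not, Main APL valve is down=occurs, Reserve flowmeter malfunctions=occurs, Vaporizer chain unavailable=occurs → not all inputs occur → does not occur.
Anesthesia gas delivery interrupted [AND]: Cylinder backup fails=occurs, Breathing circuit unavailable=not, Redundant supply hose 2 lost=occurs, Vaporizer 2 trips=occurs → not all inputs occur → does not occur.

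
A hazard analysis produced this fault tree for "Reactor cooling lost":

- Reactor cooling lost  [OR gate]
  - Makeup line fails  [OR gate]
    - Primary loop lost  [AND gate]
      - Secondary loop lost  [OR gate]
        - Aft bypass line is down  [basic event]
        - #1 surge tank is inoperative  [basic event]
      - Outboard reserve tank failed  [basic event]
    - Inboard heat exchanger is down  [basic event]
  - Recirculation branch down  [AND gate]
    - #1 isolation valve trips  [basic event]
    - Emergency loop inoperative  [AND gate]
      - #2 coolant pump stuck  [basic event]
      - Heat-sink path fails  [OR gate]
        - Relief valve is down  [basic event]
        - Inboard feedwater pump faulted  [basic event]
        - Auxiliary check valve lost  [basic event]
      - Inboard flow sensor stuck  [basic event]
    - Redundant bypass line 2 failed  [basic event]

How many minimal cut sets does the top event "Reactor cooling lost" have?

Secondary loop lost [OR]: union of children's cut sets → 2 cut set(s).
Primary loop lost [AND]: one cut set from each child combined → 2 × 1 = 2 cut set(s).
Makeup line fails [OR]: union of children's cut sets → 3 cut set(s).
Heat-sink path fails [OR]: union of children's cut sets → 3 cut set(s).
Emergency loop inoperative [AND]: one cut set from each child combined → 1 × 3 × 1 = 3 cut set(s).
Recirculation branch down [AND]: one cut set from each child combined → 1 × 3 × 1 = 3 cut set(s).
Reactor cooling lost [OR]: union of children's cut sets → 6 cut set(s).
Minimal cut sets: {Aft bypass line is down, Outboard reserve tank failed}; {#1 surge tank is inoperative, Outboard reserve tank failed}; {Inboard heat exchanger is down}; {#1 isolation valve trips, #2 coolant pump stuck, Inboard flow sensor stuck, Redundant bypass line 2 failed, Relief valve is down}; {#1 isolation valve trips, #2 coolant pump stuck, Inboard feedwater pump faulted, Inboard flow sensor stuck, Redundant bypass line 2 failed}; {#1 isolation valve trips, #2 coolant pump stuck, Auxiliary check valve lost, Inboard flow sensor stuck, Redundant bypass line 2 failed}.

6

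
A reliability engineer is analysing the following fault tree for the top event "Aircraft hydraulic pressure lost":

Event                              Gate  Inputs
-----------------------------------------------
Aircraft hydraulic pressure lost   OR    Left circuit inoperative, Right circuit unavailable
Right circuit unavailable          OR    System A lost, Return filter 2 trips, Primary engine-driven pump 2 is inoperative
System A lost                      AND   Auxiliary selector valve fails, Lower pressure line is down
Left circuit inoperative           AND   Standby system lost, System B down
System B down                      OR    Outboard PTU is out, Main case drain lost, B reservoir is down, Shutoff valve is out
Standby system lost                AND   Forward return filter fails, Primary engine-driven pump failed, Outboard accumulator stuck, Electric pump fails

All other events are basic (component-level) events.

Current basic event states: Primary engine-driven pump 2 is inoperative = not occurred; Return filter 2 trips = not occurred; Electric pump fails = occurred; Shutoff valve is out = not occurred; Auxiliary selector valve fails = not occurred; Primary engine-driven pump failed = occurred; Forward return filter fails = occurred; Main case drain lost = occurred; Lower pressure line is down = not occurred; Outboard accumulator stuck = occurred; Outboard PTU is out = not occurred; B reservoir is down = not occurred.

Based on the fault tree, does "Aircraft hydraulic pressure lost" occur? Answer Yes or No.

Yes

Standby system lost [AND]: Forward return filter fails=occurs, Primary engine-driven pump failed=occurs, Outboard accumulator stuck=occurs, Electric pump fails=occurs → all inputs occur → occurs.
System B down [OR]: Outboard PTU is out=not, Main case drain lost=occurs, B reservoir is down=not, Shutoff valve is out=not → at least one input occurs → occurs.
Left circuit inoperative [AND]: Standby system lost=occurs, System B down=occurs → all inputs occur → occurs.
System A lost [AND]: Auxiliary selector valve fails=not, Lower pressure line is down=not → not all inputs occur → does not occur.
Right circuit unavailable [OR]: System A lost=not, Return filter 2 trips=not, Primary engine-driven pump 2 is inoperative=not → no input occurs → does not occur.
Aircraft hydraulic pressure lost [OR]: Left circuit inoperative=occurs, Right circuit unavailable=not → at least one input occurs → occurs.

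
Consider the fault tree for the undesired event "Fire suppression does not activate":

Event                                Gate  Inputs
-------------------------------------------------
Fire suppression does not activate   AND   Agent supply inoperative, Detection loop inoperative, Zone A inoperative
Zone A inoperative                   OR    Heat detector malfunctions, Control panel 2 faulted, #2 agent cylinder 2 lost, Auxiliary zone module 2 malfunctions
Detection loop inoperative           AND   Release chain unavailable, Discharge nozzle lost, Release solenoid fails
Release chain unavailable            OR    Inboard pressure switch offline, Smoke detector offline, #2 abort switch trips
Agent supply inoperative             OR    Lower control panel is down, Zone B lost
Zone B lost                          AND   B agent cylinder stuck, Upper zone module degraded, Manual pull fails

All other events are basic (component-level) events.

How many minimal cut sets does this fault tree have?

Zone B lost [AND]: one cut set from each child combined → 1 × 1 × 1 = 1 cut set(s).
Agent supply inoperative [OR]: union of children's cut sets → 2 cut set(s).
Release chain unavailable [OR]: union of children's cut sets → 3 cut set(s).
Detection loop inoperative [AND]: one cut set from each child combined → 3 × 1 × 1 = 3 cut set(s).
Zone A inoperative [OR]: union of children's cut sets → 4 cut set(s).
Fire suppression does not activate [AND]: one cut set from each child combined → 2 × 3 × 4 = 24 cut set(s).

24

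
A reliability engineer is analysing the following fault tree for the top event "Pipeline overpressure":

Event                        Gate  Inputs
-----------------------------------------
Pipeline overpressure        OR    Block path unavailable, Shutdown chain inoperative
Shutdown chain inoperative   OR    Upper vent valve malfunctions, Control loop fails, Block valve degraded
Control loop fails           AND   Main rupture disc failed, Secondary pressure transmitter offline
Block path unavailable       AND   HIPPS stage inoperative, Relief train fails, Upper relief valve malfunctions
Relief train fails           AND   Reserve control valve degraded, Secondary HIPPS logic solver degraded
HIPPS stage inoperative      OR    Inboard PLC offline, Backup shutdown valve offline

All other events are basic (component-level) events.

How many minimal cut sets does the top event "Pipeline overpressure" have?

5

HIPPS stage inoperative [OR]: union of children's cut sets → 2 cut set(s).
Relief train fails [AND]: one cut set from each child combined → 1 × 1 = 1 cut set(s).
Block path unavailable [AND]: one cut set from each child combined → 2 × 1 × 1 = 2 cut set(s).
Control loop fails [AND]: one cut set from each child combined → 1 × 1 = 1 cut set(s).
Shutdown chain inoperative [OR]: union of children's cut sets → 3 cut set(s).
Pipeline overpressure [OR]: union of children's cut sets → 5 cut set(s).
Minimal cut sets: {Inboard PLC offline, Reserve control valve degraded, Secondary HIPPS logic solver degraded, Upper relief valve malfunctions}; {Backup shutdown valve offline, Reserve control valve degraded, Secondary HIPPS logic solver degraded, Upper relief valve malfunctions}; {Upper vent valve malfunctions}; {Main rupture disc failed, Secondary pressure transmitter offline}; {Block valve degraded}.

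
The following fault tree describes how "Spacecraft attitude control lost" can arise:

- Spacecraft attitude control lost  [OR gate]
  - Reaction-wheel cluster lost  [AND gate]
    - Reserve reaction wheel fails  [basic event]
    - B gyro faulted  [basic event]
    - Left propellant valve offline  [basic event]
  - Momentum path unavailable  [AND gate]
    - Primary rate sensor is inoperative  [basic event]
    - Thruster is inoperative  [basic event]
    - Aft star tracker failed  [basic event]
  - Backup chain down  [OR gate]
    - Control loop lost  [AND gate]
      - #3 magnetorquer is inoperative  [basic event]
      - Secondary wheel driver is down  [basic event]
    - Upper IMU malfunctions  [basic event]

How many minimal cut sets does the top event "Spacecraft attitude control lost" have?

Reaction-wheel cluster lost [AND]: one cut set from each child combined → 1 × 1 × 1 = 1 cut set(s).
Momentum path unavailable [AND]: one cut set from each child combined → 1 × 1 × 1 = 1 cut set(s).
Control loop lost [AND]: one cut set from each child combined → 1 × 1 = 1 cut set(s).
Backup chain down [OR]: union of children's cut sets → 2 cut set(s).
Spacecraft attitude control lost [OR]: union of children's cut sets → 4 cut set(s).
Minimal cut sets: {B gyro faulted, Left propellant valve offline, Reserve reaction wheel fails}; {Aft star tracker failed, Primary rate sensor is inoperative, Thruster is inoperative}; {#3 magnetorquer is inoperative, Secondary wheel driver is down}; {Upper IMU malfunctions}.

4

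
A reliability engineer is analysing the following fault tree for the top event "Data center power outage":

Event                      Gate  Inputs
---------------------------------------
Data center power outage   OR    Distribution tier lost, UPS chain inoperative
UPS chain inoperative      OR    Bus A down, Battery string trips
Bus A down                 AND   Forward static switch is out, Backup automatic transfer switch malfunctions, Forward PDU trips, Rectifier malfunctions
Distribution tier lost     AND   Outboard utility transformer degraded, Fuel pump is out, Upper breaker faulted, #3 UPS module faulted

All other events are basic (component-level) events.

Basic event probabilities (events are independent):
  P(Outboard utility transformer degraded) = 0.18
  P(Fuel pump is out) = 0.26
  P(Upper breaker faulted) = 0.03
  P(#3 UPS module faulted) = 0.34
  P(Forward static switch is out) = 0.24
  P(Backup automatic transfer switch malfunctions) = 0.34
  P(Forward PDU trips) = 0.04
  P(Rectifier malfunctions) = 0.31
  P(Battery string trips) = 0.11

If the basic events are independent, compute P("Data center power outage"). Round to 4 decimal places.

P(Distribution tier lost) [AND] = 0.18 × 0.26 × 0.03 × 0.34 = 0.000477
P(Bus A down) [AND] = 0.24 × 0.34 × 0.04 × 0.31 = 0.001012
P(UPS chain inoperative) [OR] = 1 − (1−0.001012) × (1−0.11) = 0.110901
P(Data center power outage) [OR] = 1 − (1−0.000477) × (1−0.110901) = 0.111325
Rounded to 4 decimal places: P(Data center power outage) ≈ 0.1113.

0.1113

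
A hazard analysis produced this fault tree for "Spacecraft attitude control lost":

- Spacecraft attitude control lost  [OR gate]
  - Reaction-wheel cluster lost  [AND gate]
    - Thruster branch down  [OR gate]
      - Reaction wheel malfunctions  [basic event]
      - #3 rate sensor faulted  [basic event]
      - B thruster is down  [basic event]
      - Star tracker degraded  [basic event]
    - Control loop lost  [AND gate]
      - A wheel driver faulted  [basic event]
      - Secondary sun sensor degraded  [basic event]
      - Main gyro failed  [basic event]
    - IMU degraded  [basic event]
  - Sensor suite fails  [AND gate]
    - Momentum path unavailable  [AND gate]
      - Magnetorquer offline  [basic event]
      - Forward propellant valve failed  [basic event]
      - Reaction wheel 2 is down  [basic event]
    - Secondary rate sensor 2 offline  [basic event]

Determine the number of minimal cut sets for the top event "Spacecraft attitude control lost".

Thruster branch down [OR]: union of children's cut sets → 4 cut set(s).
Control loop lost [AND]: one cut set from each child combined → 1 × 1 × 1 = 1 cut set(s).
Reaction-wheel cluster lost [AND]: one cut set from each child combined → 4 × 1 × 1 = 4 cut set(s).
Momentum path unavailable [AND]: one cut set from each child combined → 1 × 1 × 1 = 1 cut set(s).
Sensor suite fails [AND]: one cut set from each child combined → 1 × 1 = 1 cut set(s).
Spacecraft attitude control lost [OR]: union of children's cut sets → 5 cut set(s).
Minimal cut sets: {A wheel driver faulted, IMU degraded, Main gyro failed, Reaction wheel malfunctions, Secondary sun sensor degraded}; {#3 rate sensor faulted, A wheel driver faulted, IMU degraded, Main gyro failed, Secondary sun sensor degraded}; {A wheel driver faulted, B thruster is down, IMU degraded, Main gyro failed, Secondary sun sensor degraded}; {A wheel driver faulted, IMU degraded, Main gyro failed, Secondary sun sensor degraded, Star tracker degraded}; {Forward propellant valve failed, Magnetorquer offline, Reaction wheel 2 is down, Secondary rate sensor 2 offline}.

5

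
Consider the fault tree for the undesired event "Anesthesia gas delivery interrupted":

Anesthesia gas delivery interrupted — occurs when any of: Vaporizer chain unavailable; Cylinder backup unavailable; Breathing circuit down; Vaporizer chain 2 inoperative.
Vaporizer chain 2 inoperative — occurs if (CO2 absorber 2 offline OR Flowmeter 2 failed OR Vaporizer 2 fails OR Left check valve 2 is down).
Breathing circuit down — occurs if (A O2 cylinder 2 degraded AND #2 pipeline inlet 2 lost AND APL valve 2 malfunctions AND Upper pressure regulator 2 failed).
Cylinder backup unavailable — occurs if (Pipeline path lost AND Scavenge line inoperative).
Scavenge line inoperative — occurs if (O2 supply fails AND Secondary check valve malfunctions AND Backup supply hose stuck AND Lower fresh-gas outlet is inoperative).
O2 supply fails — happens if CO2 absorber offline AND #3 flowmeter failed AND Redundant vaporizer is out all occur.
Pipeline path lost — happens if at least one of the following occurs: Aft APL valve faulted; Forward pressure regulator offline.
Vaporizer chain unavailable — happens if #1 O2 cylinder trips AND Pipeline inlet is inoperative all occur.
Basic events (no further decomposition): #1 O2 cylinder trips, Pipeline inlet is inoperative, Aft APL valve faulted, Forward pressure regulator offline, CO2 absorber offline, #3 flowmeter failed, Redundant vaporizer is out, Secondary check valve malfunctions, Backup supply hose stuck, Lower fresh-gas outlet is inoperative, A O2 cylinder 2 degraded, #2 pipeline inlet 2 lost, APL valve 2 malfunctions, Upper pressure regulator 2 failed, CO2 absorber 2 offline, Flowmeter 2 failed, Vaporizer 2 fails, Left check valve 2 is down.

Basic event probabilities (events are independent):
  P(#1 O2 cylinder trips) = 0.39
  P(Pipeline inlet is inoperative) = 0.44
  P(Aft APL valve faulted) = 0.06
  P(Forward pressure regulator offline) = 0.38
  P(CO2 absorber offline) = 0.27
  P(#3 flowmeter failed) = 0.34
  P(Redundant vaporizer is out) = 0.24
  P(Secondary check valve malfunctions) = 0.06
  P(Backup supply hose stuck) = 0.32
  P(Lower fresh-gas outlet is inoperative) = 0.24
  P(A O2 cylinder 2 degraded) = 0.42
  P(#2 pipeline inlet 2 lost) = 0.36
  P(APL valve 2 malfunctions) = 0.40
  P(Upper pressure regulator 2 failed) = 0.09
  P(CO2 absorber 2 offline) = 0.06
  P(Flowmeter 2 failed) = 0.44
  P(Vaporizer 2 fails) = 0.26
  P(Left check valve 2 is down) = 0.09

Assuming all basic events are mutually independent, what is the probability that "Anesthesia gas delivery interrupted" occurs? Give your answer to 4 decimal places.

P(Vaporizer chain unavailable) [AND] = 0.39 × 0.44 = 0.171600
P(Pipeline path lost) [OR] = 1 − (1−0.06) × (1−0.38) = 0.417200
P(O2 supply fails) [AND] = 0.27 × 0.34 × 0.24 = 0.022032
P(Scavenge line inoperative) [AND] = 0.022032 × 0.06 × 0.32 × 0.24 = 0.000102
P(Cylinder backup unavailable) [AND] = 0.417200 × 0.000102 = 0.000043
P(Breathing circuit down) [AND] = 0.42 × 0.36 × 0.40 × 0.09 = 0.005443
P(Vaporizer chain 2 inoperative) [OR] = 1 − (1−0.06) × (1−0.44) × (1−0.26) × (1−0.09) = 0.645522
P(Anesthesia gas delivery interrupted) [OR] = 1 − (1−0.171600) × (1−0.000043) × (1−0.005443) × (1−0.645522) = 0.707961
Rounded to 4 decimal places: P(Anesthesia gas delivery interrupted) ≈ 0.7080.

0.7080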